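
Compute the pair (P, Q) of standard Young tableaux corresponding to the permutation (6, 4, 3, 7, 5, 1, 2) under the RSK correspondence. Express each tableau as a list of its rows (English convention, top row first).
Insert each entry of the permutation into P by Schensted row insertion, recording in Q the position of each new cell.

Insert 6: appended to row 1. P = [[6]].
Insert 4: 4 bumps 6 from row 1; 6 starts row 2. P = [[4], [6]].
Insert 3: 3 bumps 4 from row 1; 4 bumps 6 from row 2; 6 starts row 3. P = [[3], [4], [6]].
Insert 7: appended to row 1. P = [[3, 7], [4], [6]].
Insert 5: 5 bumps 7 from row 1; 7 appends to row 2. P = [[3, 5], [4, 7], [6]].
Insert 1: 1 bumps 3 from row 1; 3 bumps 4 from row 2; 4 bumps 6 from row 3; 6 starts row 4. P = [[1, 5], [3, 7], [4], [6]].
Insert 2: 2 bumps 5 from row 1; 5 bumps 7 from row 2; 7 appends to row 3. P = [[1, 2], [3, 5], [4, 7], [6]].

So P = [[1, 2], [3, 5], [4, 7], [6]], Q = [[1, 4], [2, 5], [3, 7], [6]].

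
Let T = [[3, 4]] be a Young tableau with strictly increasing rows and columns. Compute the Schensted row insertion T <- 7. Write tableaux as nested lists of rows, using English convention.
[[3, 4, 7]]

7 is larger than every entry of row 1, so it is appended to row 1. The new tableau is [[3, 4, 7]].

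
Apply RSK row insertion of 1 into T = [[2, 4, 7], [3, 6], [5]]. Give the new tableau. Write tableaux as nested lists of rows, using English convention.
In row 1, 1 replaces 2 (the leftmost entry greater than 1); 2 is bumped to row 2. In row 2, 2 replaces 3 (the leftmost entry greater than 2); 3 is bumped to row 3. In row 3, 3 replaces 5 (the leftmost entry greater than 3); 5 is bumped to row 4. 5 starts a new row 4. The new tableau is [[1, 4, 7], [2, 6], [3], [5]].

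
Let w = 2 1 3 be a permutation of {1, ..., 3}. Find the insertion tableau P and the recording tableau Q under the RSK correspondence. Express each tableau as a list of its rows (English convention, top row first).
Insert each entry of the permutation into P by Schensted row insertion, recording in Q the position of each new cell.

After inserting 2: P = [[2]].
After inserting 1: P = [[1], [2]].
After inserting 3: P = [[1, 3], [2]].

So P = [[1, 3], [2]], Q = [[1, 3], [2]].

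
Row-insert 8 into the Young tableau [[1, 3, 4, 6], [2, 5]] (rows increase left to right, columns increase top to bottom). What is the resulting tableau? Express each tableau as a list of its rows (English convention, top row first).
8 is larger than every entry of row 1, so it is appended to row 1. The new tableau is [[1, 3, 4, 6, 8], [2, 5]].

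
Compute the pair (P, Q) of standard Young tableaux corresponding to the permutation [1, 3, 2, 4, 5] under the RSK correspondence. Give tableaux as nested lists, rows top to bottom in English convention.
P = [[1, 2, 4, 5], [3]], Q = [[1, 2, 4, 5], [3]]

Insert each entry of the permutation into P by Schensted row insertion, recording in Q the position of each new cell.

Insert 1: appended to row 1. P = [[1]], Q = [[1]].
Insert 3: appended to row 1. P = [[1, 3]], Q = [[1, 2]].
Insert 2: 2 bumps 3 from row 1; 3 starts row 2. P = [[1, 2], [3]], Q = [[1, 2], [3]].
Insert 4: appended to row 1. P = [[1, 2, 4], [3]], Q = [[1, 2, 4], [3]].
Insert 5: appended to row 1. P = [[1, 2, 4, 5], [3]], Q = [[1, 2, 4, 5], [3]].

So P = [[1, 2, 4, 5], [3]], Q = [[1, 2, 4, 5], [3]].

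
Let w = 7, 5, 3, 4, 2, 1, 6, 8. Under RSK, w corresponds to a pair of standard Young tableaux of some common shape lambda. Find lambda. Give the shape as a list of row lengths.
[4, 1, 1, 1, 1]

Row-insert each entry into an empty tableau.

After inserting 7: P = [[7]].
After inserting 5: P = [[5], [7]].
After inserting 3: P = [[3], [5], [7]].
After inserting 4: P = [[3, 4], [5], [7]].
After inserting 2: P = [[2, 4], [3], [5], [7]].
After inserting 1: P = [[1, 4], [2], [3], [5], [7]].
After inserting 6: P = [[1, 4, 6], [2], [3], [5], [7]].
After inserting 8: P = [[1, 4, 6, 8], [2], [3], [5], [7]].

The final insertion tableau P = [[1, 4, 6, 8], [2], [3], [5], [7]] has shape [4, 1, 1, 1, 1].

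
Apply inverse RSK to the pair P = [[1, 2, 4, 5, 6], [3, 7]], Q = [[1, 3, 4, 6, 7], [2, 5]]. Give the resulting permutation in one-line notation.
Reverse RSK: for i = n, n-1, ..., 1, locate i in Q, remove the corresponding corner cell from P, and reverse-bump its entry up through P; the value ejected from row 1 is w(i).

So w = 3 1 2 7 4 5 6.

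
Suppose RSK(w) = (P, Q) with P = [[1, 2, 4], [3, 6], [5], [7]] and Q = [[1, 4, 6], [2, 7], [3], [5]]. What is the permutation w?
7 5 1 3 2 6 4

Reverse the RSK construction: for i from n down to 1, find the cell of Q containing i, remove the entry at that cell from P, and reverse-bump it up through P; the value ejected from row 1 is w(i).

Step i=7: Q has 7 at row 2, column 2; remove 6 from row 2 of P and reverse-bump: 6 enters row 1 and ejects 4. So w(7) = 4. P is now [[1, 2, 6], [3], [5], [7]].
Step i=6: Q has 6 at row 1, column 3; remove that cell from P, ejecting 6. So w(6) = 6. P is now [[1, 2], [3], [5], [7]].
Step i=5: Q has 5 at row 4, column 1; remove 7 from row 4 of P and reverse-bump: 7 enters row 3 and ejects 5; 5 enters row 2 and ejects 3; 3 enters row 1 and ejects 2. So w(5) = 2. P is now [[1, 3], [5], [7]].
Step i=4: Q has 4 at row 1, column 2; remove that cell from P, ejecting 3. So w(4) = 3. P is now [[1], [5], [7]].
Step i=3: Q has 3 at row 3, column 1; remove 7 from row 3 of P and reverse-bump: 7 enters row 2 and ejects 5; 5 enters row 1 and ejects 1. So w(3) = 1. P is now [[5], [7]].
Step i=2: Q has 2 at row 2, column 1; remove 7 from row 2 of P and reverse-bump: 7 enters row 1 and ejects 5. So w(2) = 5. P is now [[7]].
Step i=1: Q has 1 at row 1, column 1; remove that cell from P, ejecting 7. So w(1) = 7. P is now [].

So w = 7 5 1 3 2 6 4.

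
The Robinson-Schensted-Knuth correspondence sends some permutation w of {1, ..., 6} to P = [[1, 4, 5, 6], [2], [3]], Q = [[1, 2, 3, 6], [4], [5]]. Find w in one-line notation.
Reverse the RSK construction: for i from n down to 1, find the cell of Q containing i, remove the entry at that cell from P, and reverse-bump it up through P; the value ejected from row 1 is w(i).

Step i=6: Q has 6 at row 1, column 4; remove that cell from P, ejecting 6. So w(6) = 6. P is now [[1, 4, 5], [2], [3]].
Step i=5: Q has 5 at row 3, column 1; remove 3 from row 3 of P and reverse-bump: 3 enters row 2 and ejects 2; 2 enters row 1 and ejects 1. So w(5) = 1. P is now [[2, 4, 5], [3]].
Step i=4: Q has 4 at row 2, column 1; remove 3 from row 2 of P and reverse-bump: 3 enters row 1 and ejects 2. So w(4) = 2. P is now [[3, 4, 5]].
Step i=3: Q has 3 at row 1, column 3; remove that cell from P, ejecting 5. So w(3) = 5. P is now [[3, 4]].
Step i=2: Q has 2 at row 1, column 2; remove that cell from P, ejecting 4. So w(2) = 4. P is now [[3]].
Step i=1: Q has 1 at row 1, column 1; remove that cell from P, ejecting 3. So w(1) = 3. P is now [].

So w = 3 4 5 2 1 6.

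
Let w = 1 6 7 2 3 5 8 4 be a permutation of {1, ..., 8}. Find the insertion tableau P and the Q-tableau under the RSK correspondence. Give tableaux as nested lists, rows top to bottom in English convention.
P = [[1, 2, 3, 4, 8], [5, 7], [6]], Q = [[1, 2, 3, 6, 7], [4, 5], [8]]

Insert each entry of the permutation into P by Schensted row insertion, recording in Q the position of each new cell.

After inserting 1: P = [[1]].
After inserting 6: P = [[1, 6]].
After inserting 7: P = [[1, 6, 7]].
After inserting 2: P = [[1, 2, 7], [6]].
After inserting 3: P = [[1, 2, 3], [6, 7]].
After inserting 5: P = [[1, 2, 3, 5], [6, 7]].
After inserting 8: P = [[1, 2, 3, 5, 8], [6, 7]].
After inserting 4: P = [[1, 2, 3, 4, 8], [5, 7], [6]].

So P = [[1, 2, 3, 4, 8], [5, 7], [6]], Q = [[1, 2, 3, 6, 7], [4, 5], [8]].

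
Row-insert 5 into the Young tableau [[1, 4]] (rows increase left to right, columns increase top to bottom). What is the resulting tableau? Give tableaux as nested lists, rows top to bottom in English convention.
5 is larger than every entry of row 1, so it is appended to row 1. The new tableau is [[1, 4, 5]].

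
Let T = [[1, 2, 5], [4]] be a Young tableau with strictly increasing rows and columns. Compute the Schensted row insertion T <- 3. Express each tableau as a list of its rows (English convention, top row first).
[[1, 2, 3], [4, 5]]

In row 1, 3 replaces 5 (the leftmost entry greater than 3); 5 is bumped to row 2. 5 is appended to row 2. The new tableau is [[1, 2, 3], [4, 5]].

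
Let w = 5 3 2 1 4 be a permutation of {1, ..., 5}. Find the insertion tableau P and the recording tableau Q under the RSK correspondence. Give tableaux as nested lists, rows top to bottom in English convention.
Insert each entry of the permutation into P by Schensted row insertion, recording in Q the position of each new cell.

Insert 5: appended to row 1. P = [[5]], Q = [[1]].
Insert 3: 3 bumps 5 from row 1; 5 starts row 2. P = [[3], [5]], Q = [[1], [2]].
Insert 2: 2 bumps 3 from row 1; 3 bumps 5 from row 2; 5 starts row 3. P = [[2], [3], [5]], Q = [[1], [2], [3]].
Insert 1: 1 bumps 2 from row 1; 2 bumps 3 from row 2; 3 bumps 5 from row 3; 5 starts row 4. P = [[1], [2], [3], [5]], Q = [[1], [2], [3], [4]].
Insert 4: appended to row 1. P = [[1, 4], [2], [3], [5]], Q = [[1, 5], [2], [3], [4]].

So P = [[1, 4], [2], [3], [5]], Q = [[1, 5], [2], [3], [4]].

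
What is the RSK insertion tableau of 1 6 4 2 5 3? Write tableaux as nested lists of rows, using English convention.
Insert 1: appended to row 1. P = [[1]].
Insert 6: appended to row 1. P = [[1, 6]].
Insert 4: 4 bumps 6 from row 1; 6 starts row 2. P = [[1, 4], [6]].
Insert 2: 2 bumps 4 from row 1; 4 bumps 6 from row 2; 6 starts row 3. P = [[1, 2], [4], [6]].
Insert 5: appended to row 1. P = [[1, 2, 5], [4], [6]].
Insert 3: 3 bumps 5 from row 1; 5 appends to row 2. P = [[1, 2, 3], [4, 5], [6]].

So P = [[1, 2, 3], [4, 5], [6]].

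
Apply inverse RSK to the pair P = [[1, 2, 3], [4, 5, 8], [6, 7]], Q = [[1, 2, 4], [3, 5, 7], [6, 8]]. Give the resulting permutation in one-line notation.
Reverse the RSK construction: for i from n down to 1, find the cell of Q containing i, remove the entry at that cell from P, and reverse-bump it up through P; the value ejected from row 1 is w(i).

Step i=8: Q has 8 at row 3, column 2; remove 7 from row 3 of P and reverse-bump: 7 enters row 2 and ejects 5; 5 enters row 1 and ejects 3. So w(8) = 3. P is now [[1, 2, 5], [4, 7, 8], [6]].
Step i=7: Q has 7 at row 2, column 3; remove 8 from row 2 of P and reverse-bump: 8 enters row 1 and ejects 5. So w(7) = 5. P is now [[1, 2, 8], [4, 7], [6]].
Step i=6: Q has 6 at row 3, column 1; remove 6 from row 3 of P and reverse-bump: 6 enters row 2 and ejects 4; 4 enters row 1 and ejects 2. So w(6) = 2. P is now [[1, 4, 8], [6, 7]].
Step i=5: Q has 5 at row 2, column 2; remove 7 from row 2 of P and reverse-bump: 7 enters row 1 and ejects 4. So w(5) = 4. P is now [[1, 7, 8], [6]].
Step i=4: Q has 4 at row 1, column 3; remove that cell from P, ejecting 8. So w(4) = 8. P is now [[1, 7], [6]].
Step i=3: Q has 3 at row 2, column 1; remove 6 from row 2 of P and reverse-bump: 6 enters row 1 and ejects 1. So w(3) = 1. P is now [[6, 7]].
Step i=2: Q has 2 at row 1, column 2; remove that cell from P, ejecting 7. So w(2) = 7. P is now [[6]].
Step i=1: Q has 1 at row 1, column 1; remove that cell from P, ejecting 6. So w(1) = 6. P is now [].

So w = 6 7 1 8 4 2 5 3.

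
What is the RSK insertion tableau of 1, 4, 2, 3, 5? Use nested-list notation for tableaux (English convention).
Insert 1: appended to row 1. P = [[1]].
Insert 4: appended to row 1. P = [[1, 4]].
Insert 2: 2 bumps 4 from row 1; 4 starts row 2. P = [[1, 2], [4]].
Insert 3: appended to row 1. P = [[1, 2, 3], [4]].
Insert 5: appended to row 1. P = [[1, 2, 3, 5], [4]].

So P = [[1, 2, 3, 5], [4]].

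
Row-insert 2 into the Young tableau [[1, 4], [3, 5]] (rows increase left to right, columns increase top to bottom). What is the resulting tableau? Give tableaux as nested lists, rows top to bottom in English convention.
[[1, 2], [3, 4], [5]]

In row 1, 2 replaces 4 (the leftmost entry greater than 2); 4 is bumped to row 2. In row 2, 4 replaces 5 (the leftmost entry greater than 4); 5 is bumped to row 3. 5 starts a new row 3. The new tableau is [[1, 2], [3, 4], [5]].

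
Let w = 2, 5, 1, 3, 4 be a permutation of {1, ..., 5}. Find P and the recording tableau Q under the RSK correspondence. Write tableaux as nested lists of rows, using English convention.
P = [[1, 3, 4], [2, 5]], Q = [[1, 2, 5], [3, 4]]

Insert each entry of the permutation into P by Schensted row insertion, recording in Q the position of each new cell.

Insert 2: appended to row 1. P = [[2]].
Insert 5: appended to row 1. P = [[2, 5]].
Insert 1: 1 bumps 2 from row 1; 2 starts row 2. P = [[1, 5], [2]].
Insert 3: 3 bumps 5 from row 1; 5 appends to row 2. P = [[1, 3], [2, 5]].
Insert 4: appended to row 1. P = [[1, 3, 4], [2, 5]].

So P = [[1, 3, 4], [2, 5]], Q = [[1, 2, 5], [3, 4]].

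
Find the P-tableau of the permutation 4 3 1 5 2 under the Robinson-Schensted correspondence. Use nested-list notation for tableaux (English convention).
P = [[1, 2], [3, 5], [4]]

Insert 4: appended to row 1. P = [[4]].
Insert 3: 3 bumps 4 from row 1; 4 starts row 2. P = [[3], [4]].
Insert 1: 1 bumps 3 from row 1; 3 bumps 4 from row 2; 4 starts row 3. P = [[1], [3], [4]].
Insert 5: appended to row 1. P = [[1, 5], [3], [4]].
Insert 2: 2 bumps 5 from row 1; 5 appends to row 2. P = [[1, 2], [3, 5], [4]].

So P = [[1, 2], [3, 5], [4]].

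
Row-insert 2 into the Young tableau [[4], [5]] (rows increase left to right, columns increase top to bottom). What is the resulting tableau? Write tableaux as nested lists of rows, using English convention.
[[2], [4], [5]]

In row 1, 2 replaces 4 (the leftmost entry greater than 2); 4 is bumped to row 2. In row 2, 4 replaces 5 (the leftmost entry greater than 4); 5 is bumped to row 3. 5 starts a new row 3. The new tableau is [[2], [4], [5]].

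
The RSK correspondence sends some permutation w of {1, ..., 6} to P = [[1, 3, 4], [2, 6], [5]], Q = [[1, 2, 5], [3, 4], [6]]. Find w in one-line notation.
5 6 2 3 4 1

Reverse the RSK construction: for i from n down to 1, find the cell of Q containing i, remove the entry at that cell from P, and reverse-bump it up through P; the value ejected from row 1 is w(i).

Step i=6: Q has 6 at row 3, column 1; remove 5 from row 3 of P and reverse-bump: 5 enters row 2 and ejects 2; 2 enters row 1 and ejects 1. So w(6) = 1. P is now [[2, 3, 4], [5, 6]].
Step i=5: Q has 5 at row 1, column 3; remove that cell from P, ejecting 4. So w(5) = 4. P is now [[2, 3], [5, 6]].
Step i=4: Q has 4 at row 2, column 2; remove 6 from row 2 of P and reverse-bump: 6 enters row 1 and ejects 3. So w(4) = 3. P is now [[2, 6], [5]].
Step i=3: Q has 3 at row 2, column 1; remove 5 from row 2 of P and reverse-bump: 5 enters row 1 and ejects 2. So w(3) = 2. P is now [[5, 6]].
Step i=2: Q has 2 at row 1, column 2; remove that cell from P, ejecting 6. So w(2) = 6. P is now [[5]].
Step i=1: Q has 1 at row 1, column 1; remove that cell from P, ejecting 5. So w(1) = 5. P is now [].

So w = 5 6 2 3 4 1.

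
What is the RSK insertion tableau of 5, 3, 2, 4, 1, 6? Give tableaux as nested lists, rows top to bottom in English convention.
Insert 5: appended to row 1. P = [[5]].
Insert 3: 3 bumps 5 from row 1; 5 starts row 2. P = [[3], [5]].
Insert 2: 2 bumps 3 from row 1; 3 bumps 5 from row 2; 5 starts row 3. P = [[2], [3], [5]].
Insert 4: appended to row 1. P = [[2, 4], [3], [5]].
Insert 1: 1 bumps 2 from row 1; 2 bumps 3 from row 2; 3 bumps 5 from row 3; 5 starts row 4. P = [[1, 4], [2], [3], [5]].
Insert 6: appended to row 1. P = [[1, 4, 6], [2], [3], [5]].

So P = [[1, 4, 6], [2], [3], [5]].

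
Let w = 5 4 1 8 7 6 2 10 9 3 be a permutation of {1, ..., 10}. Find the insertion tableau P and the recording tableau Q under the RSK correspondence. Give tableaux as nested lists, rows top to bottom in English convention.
P = [[1, 2, 3], [4, 6, 9], [5, 7, 10], [8]], Q = [[1, 4, 8], [2, 5, 9], [3, 6, 10], [7]]

Insert each entry of the permutation into P by Schensted row insertion, recording in Q the position of each new cell.

Insert 5: appended to row 1. P = [[5]].
Insert 4: 4 bumps 5 from row 1; 5 starts row 2. P = [[4], [5]].
Insert 1: 1 bumps 4 from row 1; 4 bumps 5 from row 2; 5 starts row 3. P = [[1], [4], [5]].
Insert 8: appended to row 1. P = [[1, 8], [4], [5]].
Insert 7: 7 bumps 8 from row 1; 8 appends to row 2. P = [[1, 7], [4, 8], [5]].
Insert 6: 6 bumps 7 from row 1; 7 bumps 8 from row 2; 8 appends to row 3. P = [[1, 6], [4, 7], [5, 8]].
Insert 2: 2 bumps 6 from row 1; 6 bumps 7 from row 2; 7 bumps 8 from row 3; 8 starts row 4. P = [[1, 2], [4, 6], [5, 7], [8]].
Insert 10: appended to row 1. P = [[1, 2, 10], [4, 6], [5, 7], [8]].
Insert 9: 9 bumps 10 from row 1; 10 appends to row 2. P = [[1, 2, 9], [4, 6, 10], [5, 7], [8]].
Insert 3: 3 bumps 9 from row 1; 9 bumps 10 from row 2; 10 appends to row 3. P = [[1, 2, 3], [4, 6, 9], [5, 7, 10], [8]].

So P = [[1, 2, 3], [4, 6, 9], [5, 7, 10], [8]], Q = [[1, 4, 8], [2, 5, 9], [3, 6, 10], [7]].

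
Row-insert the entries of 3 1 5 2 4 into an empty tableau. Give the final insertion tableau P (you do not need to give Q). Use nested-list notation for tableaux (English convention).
P = [[1, 2, 4], [3, 5]]

Insert 3: appended to row 1. P = [[3]].
Insert 1: 1 bumps 3 from row 1; 3 starts row 2. P = [[1], [3]].
Insert 5: appended to row 1. P = [[1, 5], [3]].
Insert 2: 2 bumps 5 from row 1; 5 appends to row 2. P = [[1, 2], [3, 5]].
Insert 4: appended to row 1. P = [[1, 2, 4], [3, 5]].

So P = [[1, 2, 4], [3, 5]].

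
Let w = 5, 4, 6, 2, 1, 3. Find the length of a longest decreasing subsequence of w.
4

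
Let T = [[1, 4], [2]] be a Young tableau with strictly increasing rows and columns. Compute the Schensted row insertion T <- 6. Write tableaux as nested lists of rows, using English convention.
6 is larger than every entry of row 1, so it is appended to row 1. The new tableau is [[1, 4, 6], [2]].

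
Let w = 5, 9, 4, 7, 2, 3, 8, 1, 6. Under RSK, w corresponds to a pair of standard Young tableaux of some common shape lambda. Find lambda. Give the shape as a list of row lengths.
[3, 3, 2, 1]

Row-insert each entry into an empty tableau.

After inserting 5: P = [[5]].
After inserting 9: P = [[5, 9]].
After inserting 4: P = [[4, 9], [5]].
After inserting 7: P = [[4, 7], [5, 9]].
After inserting 2: P = [[2, 7], [4, 9], [5]].
After inserting 3: P = [[2, 3], [4, 7], [5, 9]].
After inserting 8: P = [[2, 3, 8], [4, 7], [5, 9]].
After inserting 1: P = [[1, 3, 8], [2, 7], [4, 9], [5]].
After inserting 6: P = [[1, 3, 6], [2, 7, 8], [4, 9], [5]].

The final insertion tableau P = [[1, 3, 6], [2, 7, 8], [4, 9], [5]] has shape [3, 3, 2, 1].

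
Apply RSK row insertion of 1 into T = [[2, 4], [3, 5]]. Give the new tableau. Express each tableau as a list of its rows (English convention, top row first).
In row 1, 1 replaces 2 (the leftmost entry greater than 1); 2 is bumped to row 2. In row 2, 2 replaces 3 (the leftmost entry greater than 2); 3 is bumped to row 3. 3 starts a new row 3. The new tableau is [[1, 4], [2, 5], [3]].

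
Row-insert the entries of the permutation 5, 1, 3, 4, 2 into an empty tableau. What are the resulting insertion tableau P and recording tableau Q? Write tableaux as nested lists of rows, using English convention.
P = [[1, 2, 4], [3], [5]], Q = [[1, 3, 4], [2], [5]]

Insert each entry of the permutation into P by Schensted row insertion, recording in Q the position of each new cell.

Insert 5: appended to row 1. P = [[5]].
Insert 1: 1 bumps 5 from row 1; 5 starts row 2. P = [[1], [5]].
Insert 3: appended to row 1. P = [[1, 3], [5]].
Insert 4: appended to row 1. P = [[1, 3, 4], [5]].
Insert 2: 2 bumps 3 from row 1; 3 bumps 5 from row 2; 5 starts row 3. P = [[1, 2, 4], [3], [5]].

So P = [[1, 2, 4], [3], [5]], Q = [[1, 3, 4], [2], [5]].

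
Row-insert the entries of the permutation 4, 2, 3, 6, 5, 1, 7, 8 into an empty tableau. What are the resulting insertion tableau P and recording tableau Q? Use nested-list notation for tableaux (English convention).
Insert each entry of the permutation into P by Schensted row insertion, recording in Q the position of each new cell.

Insert 4: appended to row 1. P = [[4]].
Insert 2: 2 bumps 4 from row 1; 4 starts row 2. P = [[2], [4]].
Insert 3: appended to row 1. P = [[2, 3], [4]].
Insert 6: appended to row 1. P = [[2, 3, 6], [4]].
Insert 5: 5 bumps 6 from row 1; 6 appends to row 2. P = [[2, 3, 5], [4, 6]].
Insert 1: 1 bumps 2 from row 1; 2 bumps 4 from row 2; 4 starts row 3. P = [[1, 3, 5], [2, 6], [4]].
Insert 7: appended to row 1. P = [[1, 3, 5, 7], [2, 6], [4]].
Insert 8: appended to row 1. P = [[1, 3, 5, 7, 8], [2, 6], [4]].

So P = [[1, 3, 5, 7, 8], [2, 6], [4]], Q = [[1, 3, 4, 7, 8], [2, 5], [6]].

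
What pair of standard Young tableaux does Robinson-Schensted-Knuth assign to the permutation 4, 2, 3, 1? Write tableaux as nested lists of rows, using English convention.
P = [[1, 3], [2], [4]], Q = [[1, 3], [2], [4]]

Insert each entry of the permutation into P by Schensted row insertion, recording in Q the position of each new cell.

Insert 4: appended to row 1. P = [[4]].
Insert 2: 2 bumps 4 from row 1; 4 starts row 2. P = [[2], [4]].
Insert 3: appended to row 1. P = [[2, 3], [4]].
Insert 1: 1 bumps 2 from row 1; 2 bumps 4 from row 2; 4 starts row 3. P = [[1, 3], [2], [4]].

So P = [[1, 3], [2], [4]], Q = [[1, 3], [2], [4]].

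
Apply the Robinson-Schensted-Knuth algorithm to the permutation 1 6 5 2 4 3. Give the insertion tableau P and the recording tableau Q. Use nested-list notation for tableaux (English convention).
P = [[1, 2, 3], [4], [5], [6]], Q = [[1, 2, 5], [3], [4], [6]]

Insert each entry of the permutation into P by Schensted row insertion, recording in Q the position of each new cell.

Insert 1: appended to row 1. P = [[1]].
Insert 6: appended to row 1. P = [[1, 6]].
Insert 5: 5 bumps 6 from row 1; 6 starts row 2. P = [[1, 5], [6]].
Insert 2: 2 bumps 5 from row 1; 5 bumps 6 from row 2; 6 starts row 3. P = [[1, 2], [5], [6]].
Insert 4: appended to row 1. P = [[1, 2, 4], [5], [6]].
Insert 3: 3 bumps 4 from row 1; 4 bumps 5 from row 2; 5 bumps 6 from row 3; 6 starts row 4. P = [[1, 2, 3], [4], [5], [6]].

So P = [[1, 2, 3], [4], [5], [6]], Q = [[1, 2, 5], [3], [4], [6]].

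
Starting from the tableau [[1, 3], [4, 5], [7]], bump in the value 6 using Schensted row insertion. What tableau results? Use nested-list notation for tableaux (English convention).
6 is larger than every entry of row 1, so it is appended to row 1. The new tableau is [[1, 3, 6], [4, 5], [7]].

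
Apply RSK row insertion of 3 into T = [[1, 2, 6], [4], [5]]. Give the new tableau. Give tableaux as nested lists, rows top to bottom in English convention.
[[1, 2, 3], [4, 6], [5]]

In row 1, 3 replaces 6 (the leftmost entry greater than 3); 6 is bumped to row 2. 6 is appended to row 2. The new tableau is [[1, 2, 3], [4, 6], [5]].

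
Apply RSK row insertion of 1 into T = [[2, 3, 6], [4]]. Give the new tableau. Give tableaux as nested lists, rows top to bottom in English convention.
[[1, 3, 6], [2], [4]]

In row 1, 1 replaces 2 (the leftmost entry greater than 1); 2 is bumped to row 2. In row 2, 2 replaces 4 (the leftmost entry greater than 2); 4 is bumped to row 3. 4 starts a new row 3. The new tableau is [[1, 3, 6], [2], [4]].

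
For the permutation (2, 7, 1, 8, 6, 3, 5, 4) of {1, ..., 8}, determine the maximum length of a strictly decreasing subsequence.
4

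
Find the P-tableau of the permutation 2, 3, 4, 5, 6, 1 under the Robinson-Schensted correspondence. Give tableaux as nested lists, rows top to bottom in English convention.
P = [[1, 3, 4, 5, 6], [2]]

Insert 2: appended to row 1. P = [[2]].
Insert 3: appended to row 1. P = [[2, 3]].
Insert 4: appended to row 1. P = [[2, 3, 4]].
Insert 5: appended to row 1. P = [[2, 3, 4, 5]].
Insert 6: appended to row 1. P = [[2, 3, 4, 5, 6]].
Insert 1: 1 bumps 2 from row 1; 2 starts row 2. P = [[1, 3, 4, 5, 6], [2]].

So P = [[1, 3, 4, 5, 6], [2]].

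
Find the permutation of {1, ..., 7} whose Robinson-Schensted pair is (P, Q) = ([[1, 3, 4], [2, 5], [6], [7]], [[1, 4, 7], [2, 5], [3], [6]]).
7 2 1 6 5 3 4

Reverse the RSK construction: for i from n down to 1, find the cell of Q containing i, remove the entry at that cell from P, and reverse-bump it up through P; the value ejected from row 1 is w(i).

Step i=7: Q has 7 at row 1, column 3; remove that cell from P, ejecting 4. So w(7) = 4. P is now [[1, 3], [2, 5], [6], [7]].
Step i=6: Q has 6 at row 4, column 1; remove 7 from row 4 of P and reverse-bump: 7 enters row 3 and ejects 6; 6 enters row 2 and ejects 5; 5 enters row 1 and ejects 3. So w(6) = 3. P is now [[1, 5], [2, 6], [7]].
Step i=5: Q has 5 at row 2, column 2; remove 6 from row 2 of P and reverse-bump: 6 enters row 1 and ejects 5. So w(5) = 5. P is now [[1, 6], [2], [7]].
Step i=4: Q has 4 at row 1, column 2; remove that cell from P, ejecting 6. So w(4) = 6. P is now [[1], [2], [7]].
Step i=3: Q has 3 at row 3, column 1; remove 7 from row 3 of P and reverse-bump: 7 enters row 2 and ejects 2; 2 enters row 1 and ejects 1. So w(3) = 1. P is now [[2], [7]].
Step i=2: Q has 2 at row 2, column 1; remove 7 from row 2 of P and reverse-bump: 7 enters row 1 and ejects 2. So w(2) = 2. P is now [[7]].
Step i=1: Q has 1 at row 1, column 1; remove that cell from P, ejecting 7. So w(1) = 7. P is now [].

So w = 7 2 1 6 5 3 4.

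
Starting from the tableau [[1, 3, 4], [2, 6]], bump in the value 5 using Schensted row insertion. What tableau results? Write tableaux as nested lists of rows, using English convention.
[[1, 3, 4, 5], [2, 6]]

5 is larger than every entry of row 1, so it is appended to row 1. The new tableau is [[1, 3, 4, 5], [2, 6]].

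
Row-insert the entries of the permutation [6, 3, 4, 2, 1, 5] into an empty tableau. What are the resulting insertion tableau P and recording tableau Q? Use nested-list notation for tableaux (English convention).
Insert each entry of the permutation into P by Schensted row insertion, recording in Q the position of each new cell.

Insert 6: appended to row 1. P = [[6]], Q = [[1]].
Insert 3: 3 bumps 6 from row 1; 6 starts row 2. P = [[3], [6]], Q = [[1], [2]].
Insert 4: appended to row 1. P = [[3, 4], [6]], Q = [[1, 3], [2]].
Insert 2: 2 bumps 3 from row 1; 3 bumps 6 from row 2; 6 starts row 3. P = [[2, 4], [3], [6]], Q = [[1, 3], [2], [4]].
Insert 1: 1 bumps 2 from row 1; 2 bumps 3 from row 2; 3 bumps 6 from row 3; 6 starts row 4. P = [[1, 4], [2], [3], [6]], Q = [[1, 3], [2], [4], [5]].
Insert 5: appended to row 1. P = [[1, 4, 5], [2], [3], [6]], Q = [[1, 3, 6], [2], [4], [5]].

So P = [[1, 4, 5], [2], [3], [6]], Q = [[1, 3, 6], [2], [4], [5]].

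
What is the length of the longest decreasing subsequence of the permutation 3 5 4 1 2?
3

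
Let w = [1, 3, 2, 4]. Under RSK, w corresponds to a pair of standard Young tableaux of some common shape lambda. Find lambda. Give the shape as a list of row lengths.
[3, 1]

RSK row insertion gives P = [[1, 2, 4], [3]], which has shape [3, 1].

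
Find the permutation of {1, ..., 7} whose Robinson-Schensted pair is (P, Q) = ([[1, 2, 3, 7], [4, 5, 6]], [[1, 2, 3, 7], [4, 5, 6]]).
4 5 6 1 2 3 7

Reverse RSK: for i = n, n-1, ..., 1, locate i in Q, remove the corresponding corner cell from P, and reverse-bump its entry up through P; the value ejected from row 1 is w(i).

So w = 4 5 6 1 2 3 7.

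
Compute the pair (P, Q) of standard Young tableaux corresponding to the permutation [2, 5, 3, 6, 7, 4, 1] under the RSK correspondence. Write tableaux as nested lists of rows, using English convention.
P = [[1, 3, 4, 7], [2, 6], [5]], Q = [[1, 2, 4, 5], [3, 6], [7]]

Insert each entry of the permutation into P by Schensted row insertion, recording in Q the position of each new cell.

After inserting 2: P = [[2]].
After inserting 5: P = [[2, 5]].
After inserting 3: P = [[2, 3], [5]].
After inserting 6: P = [[2, 3, 6], [5]].
After inserting 7: P = [[2, 3, 6, 7], [5]].
After inserting 4: P = [[2, 3, 4, 7], [5, 6]].
After inserting 1: P = [[1, 3, 4, 7], [2, 6], [5]].

So P = [[1, 3, 4, 7], [2, 6], [5]], Q = [[1, 2, 4, 5], [3, 6], [7]].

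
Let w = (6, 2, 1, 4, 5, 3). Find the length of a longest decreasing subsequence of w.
3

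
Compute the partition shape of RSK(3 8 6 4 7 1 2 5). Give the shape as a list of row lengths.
[3, 3, 1, 1]

Row-insert each entry into an empty tableau.

After inserting 3: P = [[3]].
After inserting 8: P = [[3, 8]].
After inserting 6: P = [[3, 6], [8]].
After inserting 4: P = [[3, 4], [6], [8]].
After inserting 7: P = [[3, 4, 7], [6], [8]].
After inserting 1: P = [[1, 4, 7], [3], [6], [8]].
After inserting 2: P = [[1, 2, 7], [3, 4], [6], [8]].
After inserting 5: P = [[1, 2, 5], [3, 4, 7], [6], [8]].

The final insertion tableau P = [[1, 2, 5], [3, 4, 7], [6], [8]] has shape [3, 3, 1, 1].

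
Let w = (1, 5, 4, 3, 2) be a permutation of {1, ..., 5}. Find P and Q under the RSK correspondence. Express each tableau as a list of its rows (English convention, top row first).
P = [[1, 2], [3], [4], [5]], Q = [[1, 2], [3], [4], [5]]

Insert each entry of the permutation into P by Schensted row insertion, recording in Q the position of each new cell.

Insert 1: appended to row 1. P = [[1]], Q = [[1]].
Insert 5: appended to row 1. P = [[1, 5]], Q = [[1, 2]].
Insert 4: 4 bumps 5 from row 1; 5 starts row 2. P = [[1, 4], [5]], Q = [[1, 2], [3]].
Insert 3: 3 bumps 4 from row 1; 4 bumps 5 from row 2; 5 starts row 3. P = [[1, 3], [4], [5]], Q = [[1, 2], [3], [4]].
Insert 2: 2 bumps 3 from row 1; 3 bumps 4 from row 2; 4 bumps 5 from row 3; 5 starts row 4. P = [[1, 2], [3], [4], [5]], Q = [[1, 2], [3], [4], [5]].

So P = [[1, 2], [3], [4], [5]], Q = [[1, 2], [3], [4], [5]].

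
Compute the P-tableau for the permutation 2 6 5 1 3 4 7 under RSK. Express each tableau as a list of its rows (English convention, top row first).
After inserting 2: P = [[2]].
After inserting 6: P = [[2, 6]].
After inserting 5: P = [[2, 5], [6]].
After inserting 1: P = [[1, 5], [2], [6]].
After inserting 3: P = [[1, 3], [2, 5], [6]].
After inserting 4: P = [[1, 3, 4], [2, 5], [6]].
After inserting 7: P = [[1, 3, 4, 7], [2, 5], [6]].

So P = [[1, 3, 4, 7], [2, 5], [6]].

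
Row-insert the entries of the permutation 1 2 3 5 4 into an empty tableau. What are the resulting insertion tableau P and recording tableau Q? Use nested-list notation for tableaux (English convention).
Insert each entry of the permutation into P by Schensted row insertion, recording in Q the position of each new cell.

After inserting 1: P = [[1]].
After inserting 2: P = [[1, 2]].
After inserting 3: P = [[1, 2, 3]].
After inserting 5: P = [[1, 2, 3, 5]].
After inserting 4: P = [[1, 2, 3, 4], [5]].

So P = [[1, 2, 3, 4], [5]], Q = [[1, 2, 3, 4], [5]].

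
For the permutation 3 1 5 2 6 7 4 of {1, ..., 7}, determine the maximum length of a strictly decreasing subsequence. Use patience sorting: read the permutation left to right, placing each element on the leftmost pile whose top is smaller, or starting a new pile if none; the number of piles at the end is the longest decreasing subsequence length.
2

3: new pile. tops = [3]
1: new pile. tops = [3, 1]
5: onto pile 1 (replacing 3). tops = [5, 1]
2: onto pile 2 (replacing 1). tops = [5, 2]
6: onto pile 1 (replacing 5). tops = [6, 2]
7: onto pile 1 (replacing 6). tops = [7, 2]
4: onto pile 2 (replacing 2). tops = [7, 4]

2 piles, so the longest decreasing subsequence has length 2.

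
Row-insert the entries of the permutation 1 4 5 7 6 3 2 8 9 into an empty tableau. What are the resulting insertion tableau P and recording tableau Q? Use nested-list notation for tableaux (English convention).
P = [[1, 2, 5, 6, 8, 9], [3], [4], [7]], Q = [[1, 2, 3, 4, 8, 9], [5], [6], [7]]

Insert each entry of the permutation into P by Schensted row insertion, recording in Q the position of each new cell.

Insert 1: appended to row 1. P = [[1]].
Insert 4: appended to row 1. P = [[1, 4]].
Insert 5: appended to row 1. P = [[1, 4, 5]].
Insert 7: appended to row 1. P = [[1, 4, 5, 7]].
Insert 6: 6 bumps 7 from row 1; 7 starts row 2. P = [[1, 4, 5, 6], [7]].
Insert 3: 3 bumps 4 from row 1; 4 bumps 7 from row 2; 7 starts row 3. P = [[1, 3, 5, 6], [4], [7]].
Insert 2: 2 bumps 3 from row 1; 3 bumps 4 from row 2; 4 bumps 7 from row 3; 7 starts row 4. P = [[1, 2, 5, 6], [3], [4], [7]].
Insert 8: appended to row 1. P = [[1, 2, 5, 6, 8], [3], [4], [7]].
Insert 9: appended to row 1. P = [[1, 2, 5, 6, 8, 9], [3], [4], [7]].

So P = [[1, 2, 5, 6, 8, 9], [3], [4], [7]], Q = [[1, 2, 3, 4, 8, 9], [5], [6], [7]].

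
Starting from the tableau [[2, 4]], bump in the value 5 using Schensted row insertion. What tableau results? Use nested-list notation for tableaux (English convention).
[[2, 4, 5]]

5 is larger than every entry of row 1, so it is appended to row 1. The new tableau is [[2, 4, 5]].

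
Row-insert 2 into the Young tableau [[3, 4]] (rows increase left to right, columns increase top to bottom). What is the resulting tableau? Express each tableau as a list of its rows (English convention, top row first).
[[2, 4], [3]]

In row 1, 2 replaces 3 (the leftmost entry greater than 2); 3 is bumped to row 2. 3 starts a new row 2. The new tableau is [[2, 4], [3]].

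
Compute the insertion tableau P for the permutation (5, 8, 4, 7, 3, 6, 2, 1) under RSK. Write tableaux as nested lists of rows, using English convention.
P = [[1, 6], [2, 7], [3, 8], [4], [5]]

Insert 5: appended to row 1. P = [[5]].
Insert 8: appended to row 1. P = [[5, 8]].
Insert 4: 4 bumps 5 from row 1; 5 starts row 2. P = [[4, 8], [5]].
Insert 7: 7 bumps 8 from row 1; 8 appends to row 2. P = [[4, 7], [5, 8]].
Insert 3: 3 bumps 4 from row 1; 4 bumps 5 from row 2; 5 starts row 3. P = [[3, 7], [4, 8], [5]].
Insert 6: 6 bumps 7 from row 1; 7 bumps 8 from row 2; 8 appends to row 3. P = [[3, 6], [4, 7], [5, 8]].
Insert 2: 2 bumps 3 from row 1; 3 bumps 4 from row 2; 4 bumps 5 from row 3; 5 starts row 4. P = [[2, 6], [3, 7], [4, 8], [5]].
Insert 1: 1 bumps 2 from row 1; 2 bumps 3 from row 2; 3 bumps 4 from row 3; 4 bumps 5 from row 4; 5 starts row 5. P = [[1, 6], [2, 7], [3, 8], [4], [5]].

So P = [[1, 6], [2, 7], [3, 8], [4], [5]].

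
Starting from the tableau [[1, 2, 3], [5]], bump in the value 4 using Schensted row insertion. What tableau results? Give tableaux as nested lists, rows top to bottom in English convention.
4 is larger than every entry of row 1, so it is appended to row 1. The new tableau is [[1, 2, 3, 4], [5]].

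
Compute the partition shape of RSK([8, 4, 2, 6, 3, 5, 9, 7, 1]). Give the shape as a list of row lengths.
[4, 3, 1, 1]

Row-insert each entry into an empty tableau.

After inserting 8: P = [[8]].
After inserting 4: P = [[4], [8]].
After inserting 2: P = [[2], [4], [8]].
After inserting 6: P = [[2, 6], [4], [8]].
After inserting 3: P = [[2, 3], [4, 6], [8]].
After inserting 5: P = [[2, 3, 5], [4, 6], [8]].
After inserting 9: P = [[2, 3, 5, 9], [4, 6], [8]].
After inserting 7: P = [[2, 3, 5, 7], [4, 6, 9], [8]].
After inserting 1: P = [[1, 3, 5, 7], [2, 6, 9], [4], [8]].

The final insertion tableau P = [[1, 3, 5, 7], [2, 6, 9], [4], [8]] has shape [4, 3, 1, 1].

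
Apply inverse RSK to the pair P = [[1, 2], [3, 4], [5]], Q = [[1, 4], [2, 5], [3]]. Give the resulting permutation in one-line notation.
5 3 1 4 2

Reverse the RSK construction: for i from n down to 1, find the cell of Q containing i, remove the entry at that cell from P, and reverse-bump it up through P; the value ejected from row 1 is w(i).

Step i=5: Q has 5 at row 2, column 2; remove 4 from row 2 of P and reverse-bump: 4 enters row 1 and ejects 2. So w(5) = 2. P is now [[1, 4], [3], [5]].
Step i=4: Q has 4 at row 1, column 2; remove that cell from P, ejecting 4. So w(4) = 4. P is now [[1], [3], [5]].
Step i=3: Q has 3 at row 3, column 1; remove 5 from row 3 of P and reverse-bump: 5 enters row 2 and ejects 3; 3 enters row 1 and ejects 1. So w(3) = 1. P is now [[3], [5]].
Step i=2: Q has 2 at row 2, column 1; remove 5 from row 2 of P and reverse-bump: 5 enters row 1 and ejects 3. So w(2) = 3. P is now [[5]].
Step i=1: Q has 1 at row 1, column 1; remove that cell from P, ejecting 5. So w(1) = 5. P is now [].

So w = 5 3 1 4 2.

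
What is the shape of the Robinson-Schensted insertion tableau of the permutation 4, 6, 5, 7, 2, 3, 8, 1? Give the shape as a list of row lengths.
[4, 2, 1, 1]

RSK row insertion gives P = [[1, 3, 7, 8], [2, 5], [4], [6]], which has shape [4, 2, 1, 1].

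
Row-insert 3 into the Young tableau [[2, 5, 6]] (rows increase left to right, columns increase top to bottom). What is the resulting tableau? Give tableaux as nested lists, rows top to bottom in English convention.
In row 1, 3 replaces 5 (the leftmost entry greater than 3); 5 is bumped to row 2. 5 starts a new row 2. The new tableau is [[2, 3, 6], [5]].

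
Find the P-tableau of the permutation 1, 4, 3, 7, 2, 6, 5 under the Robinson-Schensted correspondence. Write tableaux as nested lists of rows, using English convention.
Insert 1: appended to row 1. P = [[1]].
Insert 4: appended to row 1. P = [[1, 4]].
Insert 3: 3 bumps 4 from row 1; 4 starts row 2. P = [[1, 3], [4]].
Insert 7: appended to row 1. P = [[1, 3, 7], [4]].
Insert 2: 2 bumps 3 from row 1; 3 bumps 4 from row 2; 4 starts row 3. P = [[1, 2, 7], [3], [4]].
Insert 6: 6 bumps 7 from row 1; 7 appends to row 2. P = [[1, 2, 6], [3, 7], [4]].
Insert 5: 5 bumps 6 from row 1; 6 bumps 7 from row 2; 7 appends to row 3. P = [[1, 2, 5], [3, 6], [4, 7]].

So P = [[1, 2, 5], [3, 6], [4, 7]].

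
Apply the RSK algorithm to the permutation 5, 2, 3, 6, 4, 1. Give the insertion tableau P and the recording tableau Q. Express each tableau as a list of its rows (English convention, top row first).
P = [[1, 3, 4], [2, 6], [5]], Q = [[1, 3, 4], [2, 5], [6]]

Insert each entry of the permutation into P by Schensted row insertion, recording in Q the position of each new cell.

Insert 5: appended to row 1. P = [[5]].
Insert 2: 2 bumps 5 from row 1; 5 starts row 2. P = [[2], [5]].
Insert 3: appended to row 1. P = [[2, 3], [5]].
Insert 6: appended to row 1. P = [[2, 3, 6], [5]].
Insert 4: 4 bumps 6 from row 1; 6 appends to row 2. P = [[2, 3, 4], [5, 6]].
Insert 1: 1 bumps 2 from row 1; 2 bumps 5 from row 2; 5 starts row 3. P = [[1, 3, 4], [2, 6], [5]].

So P = [[1, 3, 4], [2, 6], [5]], Q = [[1, 3, 4], [2, 5], [6]].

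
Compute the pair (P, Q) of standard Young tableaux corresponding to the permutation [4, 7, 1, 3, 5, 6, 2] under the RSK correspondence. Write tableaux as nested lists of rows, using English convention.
P = [[1, 2, 5, 6], [3, 7], [4]], Q = [[1, 2, 5, 6], [3, 4], [7]]

Insert each entry of the permutation into P by Schensted row insertion, recording in Q the position of each new cell.

Insert 4: appended to row 1. P = [[4]].
Insert 7: appended to row 1. P = [[4, 7]].
Insert 1: 1 bumps 4 from row 1; 4 starts row 2. P = [[1, 7], [4]].
Insert 3: 3 bumps 7 from row 1; 7 appends to row 2. P = [[1, 3], [4, 7]].
Insert 5: appended to row 1. P = [[1, 3, 5], [4, 7]].
Insert 6: appended to row 1. P = [[1, 3, 5, 6], [4, 7]].
Insert 2: 2 bumps 3 from row 1; 3 bumps 4 from row 2; 4 starts row 3. P = [[1, 2, 5, 6], [3, 7], [4]].

So P = [[1, 2, 5, 6], [3, 7], [4]], Q = [[1, 2, 5, 6], [3, 4], [7]].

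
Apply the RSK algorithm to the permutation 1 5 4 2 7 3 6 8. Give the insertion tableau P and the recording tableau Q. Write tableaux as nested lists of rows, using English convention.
P = [[1, 2, 3, 6, 8], [4, 7], [5]], Q = [[1, 2, 5, 7, 8], [3, 6], [4]]

Insert each entry of the permutation into P by Schensted row insertion, recording in Q the position of each new cell.

After inserting 1: P = [[1]].
After inserting 5: P = [[1, 5]].
After inserting 4: P = [[1, 4], [5]].
After inserting 2: P = [[1, 2], [4], [5]].
After inserting 7: P = [[1, 2, 7], [4], [5]].
After inserting 3: P = [[1, 2, 3], [4, 7], [5]].
After inserting 6: P = [[1, 2, 3, 6], [4, 7], [5]].
After inserting 8: P = [[1, 2, 3, 6, 8], [4, 7], [5]].

So P = [[1, 2, 3, 6, 8], [4, 7], [5]], Q = [[1, 2, 5, 7, 8], [3, 6], [4]].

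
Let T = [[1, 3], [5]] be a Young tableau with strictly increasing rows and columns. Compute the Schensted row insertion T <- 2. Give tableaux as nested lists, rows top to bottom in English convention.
In row 1, 2 replaces 3 (the leftmost entry greater than 2); 3 is bumped to row 2. In row 2, 3 replaces 5 (the leftmost entry greater than 3); 5 is bumped to row 3. 5 starts a new row 3. The new tableau is [[1, 2], [3], [5]].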